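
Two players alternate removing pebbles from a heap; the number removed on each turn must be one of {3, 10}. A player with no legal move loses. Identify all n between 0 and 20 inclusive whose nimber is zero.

0, 1, 2, 6, 7, 8, 13, 14, 15, 19, 20

n :  0  1  2  3  4  5  6  7  8  9 10 11 12 13 14 15 16 17 18 19 20
G :  0  0  0  1  1  1  0  0  0  1  1  1  2  0  0  0  1  1  1  0  0
P-positions are exactly the n with G(n) = 0.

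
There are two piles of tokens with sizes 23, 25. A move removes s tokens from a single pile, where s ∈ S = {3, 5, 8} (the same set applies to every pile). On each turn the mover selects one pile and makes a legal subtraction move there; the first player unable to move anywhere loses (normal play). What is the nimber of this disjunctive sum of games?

1

All piles use S = {3, 5, 8}:
n :  0  1  2  3  4  5  6  7  8  9 10 11 12 13 14 15 16 17 18 19 20 21 22 23 24 25
G :  0  0  0  1  1  1  2  2  2  3  3  0  0  0  1  1  1  2  2  2  3  3  0  0  0  1
Pile A: G(23) = 0.
Pile B: G(25) = 1.
Combined Grundy value = 0 ⊕ 1 = 1.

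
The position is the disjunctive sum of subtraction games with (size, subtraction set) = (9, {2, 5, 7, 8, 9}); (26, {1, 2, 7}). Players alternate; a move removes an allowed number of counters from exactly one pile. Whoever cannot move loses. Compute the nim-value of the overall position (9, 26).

Pile A, S = {2, 5, 7, 8, 9}:
n : 0 1 2 3 4 5 6 7 8 9
G : 0 0 1 1 0 2 1 3 2 2
G_A(9) = 2.
Pile B, S = {1, 2, 7}:
n :  0  1  2  3  4  5  6  7  8  9 10 11 12 13 14 15 16 17 18 19 20 21 22 23 24 25 26
G :  0  1  2  0  1  2  0  1  2  0  1  2  0  1  2  0  1  2  0  1  2  0  1  2  0  1  2
G_B(26) = 2.
Combined Grundy value = 2 ⊕ 2 = 0.

0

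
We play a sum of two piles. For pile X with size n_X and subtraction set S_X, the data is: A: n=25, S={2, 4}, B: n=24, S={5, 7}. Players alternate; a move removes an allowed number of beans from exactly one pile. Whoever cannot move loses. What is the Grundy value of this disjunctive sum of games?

0

Pile A, S = {2, 4}:
n :  0  1  2  3  4  5  6  7  8  9 10 11 12 13 14 15 16 17 18 19 20 21 22 23 24 25
G :  0  0  1  1  2  2  0  0  1  1  2  2  0  0  1  1  2  2  0  0  1  1  2  2  0  0
G_A(25) = 0.
Pile B, S = {5, 7}:
n :  0  1  2  3  4  5  6  7  8  9 10 11 12 13 14 15 16 17 18 19 20 21 22 23 24
G :  0  0  0  0  0  1  1  1  1  1  2  2  0  0  0  0  0  1  1  1  1  1  2  2  0
G_B(24) = 0.
Combined Grundy value = 0 ⊕ 0 = 0.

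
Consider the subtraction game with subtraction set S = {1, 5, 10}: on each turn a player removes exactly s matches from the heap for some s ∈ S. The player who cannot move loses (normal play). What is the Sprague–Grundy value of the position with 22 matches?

n :  0  1  2  3  4  5  6  7  8  9 10 11 12 13 14 15 16 17 18 19 20 21 22
G :  0  1  0  1  0  1  0  1  0  1  2  3  2  3  2  0  1  0  1  0  1  0  1

1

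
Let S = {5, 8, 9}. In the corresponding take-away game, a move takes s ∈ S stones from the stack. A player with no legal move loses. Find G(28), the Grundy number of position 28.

G(0) = 0
G(1) = mex{} = 0
G(2) = mex{} = 0
G(3) = mex{} = 0
G(4) = mex{} = 0
G(5) = mex{0} = 1
G(6) = mex{0} = 1
G(7) = mex{0} = 1
G(8) = mex{0,0} = 1
G(9) = mex{0,0,0} = 1
G(10) = mex{1,0,0} = 2
G(11) = mex{1,0,0} = 2
G(12) = mex{1,0,0} = 2
G(13) = mex{1,1,0} = 2
G(14) = mex{1,1,1} = 0
G(15) = mex{2,1,1} = 0
G(16) = mex{2,1,1} = 0
G(17) = mex{2,1,1} = 0
G(18) = mex{2,2,1} = 0
G(19) = mex{0,2,2} = 1
G(20) = mex{0,2,2} = 1
G(21) = mex{0,2,2} = 1
G(22) = mex{0,0,2} = 1
G(23) = mex{0,0,0} = 1
G(24) = mex{1,0,0} = 2
G(25) = mex{1,0,0} = 2
G(26) = mex{1,0,0} = 2
G(27) = mex{1,1,0} = 2
G(28) = mex{1,1,1} = 0

0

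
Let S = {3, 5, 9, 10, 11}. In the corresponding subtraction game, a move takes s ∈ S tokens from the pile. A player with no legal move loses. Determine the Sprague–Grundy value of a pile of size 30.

G(0) = 0
G(1) = mex{} = 0
G(2) = mex{} = 0
G(3) = mex{0} = 1
G(4) = mex{0} = 1
G(5) = mex{0,0} = 1
G(6) = mex{1,0} = 2
G(7) = mex{1,0} = 2
G(8) = mex{1,1} = 0
G(9) = mex{2,1,0} = 3
G(10) = mex{2,1,0,0} = 3
G(11) = mex{0,2,0,0,0} = 1
G(12) = mex{3,2,1,0,0} = 4
G(13) = mex{3,0,1,1,0} = 2
G(14) = mex{1,3,1,1,1} = 0
G(15) = mex{4,3,2,1,1} = 0
G(16) = mex{2,1,2,2,1} = 0
G(17) = mex{0,4,0,2,2} = 1
G(18) = mex{0,2,3,0,2} = 1
G(19) = mex{0,0,3,3,0} = 1
G(20) = mex{1,0,1,3,3} = 2
G(21) = mex{1,0,4,1,3} = 2
G(22) = mex{1,1,2,4,1} = 0
G(23) = mex{2,1,0,2,4} = 3
G(24) = mex{2,1,0,0,2} = 3
G(25) = mex{0,2,0,0,0} = 1
G(26) = mex{3,2,1,0,0} = 4
G(27) = mex{3,0,1,1,0} = 2
G(28) = mex{1,3,1,1,1} = 0
G(29) = mex{4,3,2,1,1} = 0
G(30) = mex{2,1,2,2,1} = 0

0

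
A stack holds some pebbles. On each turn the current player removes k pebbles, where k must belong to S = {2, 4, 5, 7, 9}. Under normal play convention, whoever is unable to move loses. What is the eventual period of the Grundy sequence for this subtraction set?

n :  0  1  2  3  4  5  6  7  8  9 10 11 12 13 14 15 16 17 18 19 20 21 22 23
G :  0  0  1  1  2  2  3  3  4  4  5  0  0  1  1  2  2  3  3  4  4  5  0  0
G(n+11) = G(n) holds for n = 0,…,8 (a full window of length max(S) = 9), so the sequence is purely periodic with period 11.

11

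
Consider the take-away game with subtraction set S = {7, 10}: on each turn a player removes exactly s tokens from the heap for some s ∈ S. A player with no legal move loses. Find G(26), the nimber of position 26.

G(0) = 0
G(1) = mex{} = 0
G(2) = mex{} = 0
G(3) = mex{} = 0
G(4) = mex{} = 0
G(5) = mex{} = 0
G(6) = mex{} = 0
G(7) = mex{0} = 1
G(8) = mex{0} = 1
G(9) = mex{0} = 1
G(10) = mex{0,0} = 1
G(11) = mex{0,0} = 1
G(12) = mex{0,0} = 1
G(13) = mex{0,0} = 1
G(14) = mex{1,0} = 2
G(15) = mex{1,0} = 2
G(16) = mex{1,0} = 2
G(17) = mex{1,1} = 0
G(18) = mex{1,1} = 0
G(19) = mex{1,1} = 0
G(20) = mex{1,1} = 0
G(21) = mex{2,1} = 0
G(22) = mex{2,1} = 0
G(23) = mex{2,1} = 0
G(24) = mex{0,2} = 1
G(25) = mex{0,2} = 1
G(26) = mex{0,2} = 1

1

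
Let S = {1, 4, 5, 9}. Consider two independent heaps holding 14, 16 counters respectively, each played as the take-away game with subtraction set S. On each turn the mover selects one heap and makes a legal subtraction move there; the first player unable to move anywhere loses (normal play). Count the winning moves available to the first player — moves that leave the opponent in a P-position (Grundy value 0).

2

All heaps use S = {1, 4, 5, 9}:
G(0) = 0
G(1) = mex{0} = 1
G(2) = mex{1} = 0
G(3) = mex{0} = 1
G(4) = mex{1,0} = 2
G(5) = mex{2,1,0} = 3
G(6) = mex{3,0,1} = 2
G(7) = mex{2,1,0} = 3
G(8) = mex{3,2,1} = 0
G(9) = mex{0,3,2,0} = 1
G(10) = mex{1,2,3,1} = 0
G(11) = mex{0,3,2,0} = 1
G(12) = mex{1,0,3,1} = 2
G(13) = mex{2,1,0,2} = 3
G(14) = mex{3,0,1,3} = 2
G(15) = mex{2,1,0,2} = 3
G(16) = mex{3,2,1,3} = 0
Heap A: G(14) = 2.
Heap B: G(16) = 0.
Combined Grundy value = 2 ⊕ 0 = 2.
A winning move leaves total XOR = 0, i.e. changes one component's Grundy value g to g ⊕ X where X is the current total.
Heap A: need g' = 2⊕2 = 0. Options: 14−1→G=3, 14−4→G=0, 14−5→G=1, 14−9→G=3. Hits: 1.
Heap B: need g' = 0⊕2 = 2. Options: 16−1→G=3, 16−4→G=2, 16−5→G=1, 16−9→G=3. Hits: 1.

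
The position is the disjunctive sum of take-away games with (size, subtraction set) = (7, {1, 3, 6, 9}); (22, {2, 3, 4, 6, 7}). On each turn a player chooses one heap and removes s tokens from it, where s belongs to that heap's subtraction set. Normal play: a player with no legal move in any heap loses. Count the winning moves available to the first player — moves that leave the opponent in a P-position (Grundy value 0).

Heap A, S = {1, 3, 6, 9}:
G(0) = 0
G(1) = mex{0} = 1
G(2) = mex{1} = 0
G(3) = mex{0,0} = 1
G(4) = mex{1,1} = 0
G(5) = mex{0,0} = 1
G(6) = mex{1,1,0} = 2
G(7) = mex{2,0,1} = 3
G_A(7) = 3.
Heap B, S = {2, 3, 4, 6, 7}:
n :  0  1  2  3  4  5  6  7  8  9 10 11 12 13 14 15 16 17 18 19 20 21 22
G :  0  0  1  1  2  2  3  3  4  0  0  1  1  2  2  3  3  4  0  0  1  1  2
G_B(22) = 2.
Combined Grundy value = 3 ⊕ 2 = 1.
A winning move leaves total XOR = 0, i.e. changes one component's Grundy value g to g ⊕ X where X is the current total.
Heap A: need g' = 3⊕1 = 2. Options: 7−1→G=2, 7−3→G=0, 7−6→G=1. Hits: 1.
Heap B: need g' = 2⊕1 = 3. Options: 22−2→G=1, 22−3→G=0, 22−4→G=0, 22−6→G=3, 22−7→G=3. Hits: 2.

3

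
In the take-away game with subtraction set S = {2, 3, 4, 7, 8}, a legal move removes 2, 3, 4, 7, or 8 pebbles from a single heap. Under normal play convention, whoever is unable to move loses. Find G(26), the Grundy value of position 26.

G(0) = 0
G(1) = mex{} = 0
G(2) = mex{0} = 1
G(3) = mex{0,0} = 1
G(4) = mex{1,0,0} = 2
G(5) = mex{1,1,0} = 2
G(6) = mex{2,1,1} = 0
G(7) = mex{2,2,1,0} = 3
G(8) = mex{0,2,2,0,0} = 1
G(9) = mex{3,0,2,1,0} = 4
G(10) = mex{1,3,0,1,1} = 2
G(11) = mex{4,1,3,2,1} = 0
G(12) = mex{2,4,1,2,2} = 0
G(13) = mex{0,2,4,0,2} = 1
G(14) = mex{0,0,2,3,0} = 1
G(15) = mex{1,0,0,1,3} = 2
G(16) = mex{1,1,0,4,1} = 2
G(17) = mex{2,1,1,2,4} = 0
G(18) = mex{2,2,1,0,2} = 3
G(19) = mex{0,2,2,0,0} = 1
G(20) = mex{3,0,2,1,0} = 4
G(21) = mex{1,3,0,1,1} = 2
G(22) = mex{4,1,3,2,1} = 0
G(23) = mex{2,4,1,2,2} = 0
G(24) = mex{0,2,4,0,2} = 1
G(25) = mex{0,0,2,3,0} = 1
G(26) = mex{1,0,0,1,3} = 2

2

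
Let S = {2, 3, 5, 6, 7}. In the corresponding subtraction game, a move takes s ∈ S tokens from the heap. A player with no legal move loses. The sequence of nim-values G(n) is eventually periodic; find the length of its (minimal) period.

n :  0  1  2  3  4  5  6  7  8  9 10 11 12 13 14 15 16 17 18 19
G :  0  0  1  1  2  2  3  3  4  0  0  1  1  2  2  3  3  4  0  0
G(n+9) = G(n) holds for n = 0,…,6 (a full window of length max(S) = 7), so the sequence is purely periodic with period 9.

9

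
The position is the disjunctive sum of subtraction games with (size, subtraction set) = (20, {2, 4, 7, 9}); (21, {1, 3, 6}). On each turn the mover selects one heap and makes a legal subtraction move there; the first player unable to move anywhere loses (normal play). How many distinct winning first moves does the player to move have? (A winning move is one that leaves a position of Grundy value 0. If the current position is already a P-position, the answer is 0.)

Heap A, S = {2, 4, 7, 9}:
n :  0  1  2  3  4  5  6  7  8  9 10 11 12 13 14 15 16 17 18 19 20
G :  0  0  1  1  2  2  0  3  1  4  2  0  0  1  1  2  2  0  3  1  4
G_A(20) = 4.
Heap B, S = {1, 3, 6}:
G(0) = 0
G(1) = mex{0} = 1
G(2) = mex{1} = 0
G(3) = mex{0,0} = 1
G(4) = mex{1,1} = 0
G(5) = mex{0,0} = 1
G(6) = mex{1,1,0} = 2
G(7) = mex{2,0,1} = 3
G(8) = mex{3,1,0} = 2
G(9) = mex{2,2,1} = 0
G(10) = mex{0,3,0} = 1
G(11) = mex{1,2,1} = 0
G(12) = mex{0,0,2} = 1
G(13) = mex{1,1,3} = 0
G(14) = mex{0,0,2} = 1
G(15) = mex{1,1,0} = 2
G(16) = mex{2,0,1} = 3
G(17) = mex{3,1,0} = 2
G(18) = mex{2,2,1} = 0
G(19) = mex{0,3,0} = 1
G(20) = mex{1,2,1} = 0
G(21) = mex{0,0,2} = 1
G_B(21) = 1.
Combined Grundy value = 4 ⊕ 1 = 5.
A winning move leaves total XOR = 0, i.e. changes one component's Grundy value g to g ⊕ X where X is the current total.
Heap A: need g' = 4⊕5 = 1. Options: 20−2→G=3, 20−4→G=2, 20−7→G=1, 20−9→G=0. Hits: 1.
Heap B: need g' = 1⊕5 = 4. Options: 21−1→G=0, 21−3→G=0, 21−6→G=2. Hits: 0.

1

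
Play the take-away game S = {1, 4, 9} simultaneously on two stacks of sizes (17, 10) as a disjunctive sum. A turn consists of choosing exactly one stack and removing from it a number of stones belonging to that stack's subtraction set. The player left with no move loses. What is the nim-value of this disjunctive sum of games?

0

All stacks use S = {1, 4, 9}:
G(0) = 0
G(1) = mex{0} = 1
G(2) = mex{1} = 0
G(3) = mex{0} = 1
G(4) = mex{1,0} = 2
G(5) = mex{2,1} = 0
G(6) = mex{0,0} = 1
G(7) = mex{1,1} = 0
G(8) = mex{0,2} = 1
G(9) = mex{1,0,0} = 2
G(10) = mex{2,1,1} = 0
G(11) = mex{0,0,0} = 1
G(12) = mex{1,1,1} = 0
G(13) = mex{0,2,2} = 1
G(14) = mex{1,0,0} = 2
G(15) = mex{2,1,1} = 0
G(16) = mex{0,0,0} = 1
G(17) = mex{1,1,1} = 0
Stack A: G(17) = 0.
Stack B: G(10) = 0.
Combined Grundy value = 0 ⊕ 0 = 0.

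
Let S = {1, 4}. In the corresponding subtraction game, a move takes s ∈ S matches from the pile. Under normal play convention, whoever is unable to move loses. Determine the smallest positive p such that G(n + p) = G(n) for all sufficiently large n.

n :  0  1  2  3  4  5  6  7  8  9 10 11 12 13 14
G :  0  1  0  1  2  0  1  0  1  2  0  1  0  1  2
G(n+5) = G(n) holds for n = 0,…,3 (a full window of length max(S) = 4), so the sequence is purely periodic with period 5.

5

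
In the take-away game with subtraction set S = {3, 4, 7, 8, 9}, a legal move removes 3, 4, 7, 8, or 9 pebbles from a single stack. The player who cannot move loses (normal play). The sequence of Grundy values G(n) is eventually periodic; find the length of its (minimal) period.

12

G(0) = 0
G(1) = mex{} = 0
G(2) = mex{} = 0
G(3) = mex{0} = 1
G(4) = mex{0,0} = 1
G(5) = mex{0,0} = 1
G(6) = mex{1,0} = 2
G(7) = mex{1,1,0} = 2
G(8) = mex{1,1,0,0} = 2
G(9) = mex{2,1,0,0,0} = 3
G(10) = mex{2,2,1,0,0} = 3
G(11) = mex{2,2,1,1,0} = 3
G(12) = mex{3,2,1,1,1} = 0
G(13) = mex{3,3,2,1,1} = 0
G(14) = mex{3,3,2,2,1} = 0
G(15) = mex{0,3,2,2,2} = 1
G(16) = mex{0,0,3,2,2} = 1
G(17) = mex{0,0,3,3,2} = 1
G(18) = mex{1,0,3,3,3} = 2
G(19) = mex{1,1,0,3,3} = 2
G(20) = mex{1,1,0,0,3} = 2
G(21) = mex{2,1,0,0,0} = 3
G(22) = mex{2,2,1,0,0} = 3
G(23) = mex{2,2,1,1,0} = 3
G(24) = mex{3,2,1,1,1} = 0
G(25) = mex{3,3,2,1,1} = 0
G(n+12) = G(n) holds for n = 0,…,8 (a full window of length max(S) = 9), so the sequence is purely periodic with period 12.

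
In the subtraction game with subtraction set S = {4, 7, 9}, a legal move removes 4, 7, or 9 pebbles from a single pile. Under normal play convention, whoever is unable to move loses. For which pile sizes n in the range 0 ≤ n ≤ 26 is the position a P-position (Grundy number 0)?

G(0) = 0
G(1) = mex{} = 0
G(2) = mex{} = 0
G(3) = mex{} = 0
G(4) = mex{0} = 1
G(5) = mex{0} = 1
G(6) = mex{0} = 1
G(7) = mex{0,0} = 1
G(8) = mex{1,0} = 2
G(9) = mex{1,0,0} = 2
G(10) = mex{1,0,0} = 2
G(11) = mex{1,1,0} = 2
G(12) = mex{2,1,0} = 3
G(13) = mex{2,1,1} = 0
G(14) = mex{2,1,1} = 0
G(15) = mex{2,2,1} = 0
G(16) = mex{3,2,1} = 0
G(17) = mex{0,2,2} = 1
G(18) = mex{0,2,2} = 1
G(19) = mex{0,3,2} = 1
G(20) = mex{0,0,2} = 1
G(21) = mex{1,0,3} = 2
G(22) = mex{1,0,0} = 2
G(23) = mex{1,0,0} = 2
G(24) = mex{1,1,0} = 2
G(25) = mex{2,1,0} = 3
G(26) = mex{2,1,1} = 0
P-positions are exactly the n with G(n) = 0.

0, 1, 2, 3, 13, 14, 15, 16, 26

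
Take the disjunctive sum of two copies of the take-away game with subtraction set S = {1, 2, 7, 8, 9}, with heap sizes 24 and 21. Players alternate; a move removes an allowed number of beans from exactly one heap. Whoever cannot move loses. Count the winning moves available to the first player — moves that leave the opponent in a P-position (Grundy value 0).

All heaps use S = {1, 2, 7, 8, 9}:
G(0) = 0
G(1) = mex{0} = 1
G(2) = mex{1,0} = 2
G(3) = mex{2,1} = 0
G(4) = mex{0,2} = 1
G(5) = mex{1,0} = 2
G(6) = mex{2,1} = 0
G(7) = mex{0,2,0} = 1
G(8) = mex{1,0,1,0} = 2
G(9) = mex{2,1,2,1,0} = 3
G(10) = mex{3,2,0,2,1} = 4
G(11) = mex{4,3,1,0,2} = 5
G(12) = mex{5,4,2,1,0} = 3
G(13) = mex{3,5,0,2,1} = 4
G(14) = mex{4,3,1,0,2} = 5
G(15) = mex{5,4,2,1,0} = 3
G(16) = mex{3,5,3,2,1} = 0
G(17) = mex{0,3,4,3,2} = 1
G(18) = mex{1,0,5,4,3} = 2
G(19) = mex{2,1,3,5,4} = 0
G(20) = mex{0,2,4,3,5} = 1
G(21) = mex{1,0,5,4,3} = 2
G(22) = mex{2,1,3,5,4} = 0
G(23) = mex{0,2,0,3,5} = 1
G(24) = mex{1,0,1,0,3} = 2
Heap A: G(24) = 2.
Heap B: G(21) = 2.
Combined Grundy value = 2 ⊕ 2 = 0.
A winning move leaves total XOR = 0, i.e. changes one component's Grundy value g to g ⊕ X where X is the current total.
Heap A: target g' = 2⊕0 = 2, but every legal move changes the Grundy value (mex property), so 0 moves.
Heap B: target g' = 2⊕0 = 2, but every legal move changes the Grundy value (mex property), so 0 moves.

0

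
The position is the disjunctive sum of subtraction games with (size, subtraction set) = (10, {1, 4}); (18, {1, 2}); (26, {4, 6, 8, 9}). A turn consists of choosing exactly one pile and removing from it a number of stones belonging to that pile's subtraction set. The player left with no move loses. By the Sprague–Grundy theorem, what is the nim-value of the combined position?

0

Pile A, S = {1, 4}:
G(0) = 0
G(1) = mex{0} = 1
G(2) = mex{1} = 0
G(3) = mex{0} = 1
G(4) = mex{1,0} = 2
G(5) = mex{2,1} = 0
G(6) = mex{0,0} = 1
G(7) = mex{1,1} = 0
G(8) = mex{0,2} = 1
G(9) = mex{1,0} = 2
G(10) = mex{2,1} = 0
G_A(10) = 0.
Pile B, S = {1, 2}:
n :  0  1  2  3  4  5  6  7  8  9 10 11 12 13 14 15 16 17 18
G :  0  1  2  0  1  2  0  1  2  0  1  2  0  1  2  0  1  2  0
G_B(18) = 0.
Pile C, S = {4, 6, 8, 9}:
n :  0  1  2  3  4  5  6  7  8  9 10 11 12 13 14 15 16 17 18 19 20 21 22 23 24 25 26
G :  0  0  0  0  1  1  1  1  2  2  2  2  3  0  0  0  0  1  1  1  1  2  2  2  2  3  0
G_C(26) = 0.
Combined Grundy value = 0 ⊕ 0 ⊕ 0 = 0.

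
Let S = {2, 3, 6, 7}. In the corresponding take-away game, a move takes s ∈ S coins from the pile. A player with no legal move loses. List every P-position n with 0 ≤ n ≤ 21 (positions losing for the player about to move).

n :  0  1  2  3  4  5  6  7  8  9 10 11 12 13 14 15 16 17 18 19 20 21
G :  0  0  1  1  2  0  3  1  2  0  0  1  1  2  0  3  1  2  0  0  1  1
P-positions are exactly the n with G(n) = 0.

0, 1, 5, 9, 10, 14, 18, 19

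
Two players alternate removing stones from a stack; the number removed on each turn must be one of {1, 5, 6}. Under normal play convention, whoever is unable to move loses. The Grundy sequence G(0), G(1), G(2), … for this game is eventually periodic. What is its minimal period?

11

G(0) = 0
G(1) = mex{0} = 1
G(2) = mex{1} = 0
G(3) = mex{0} = 1
G(4) = mex{1} = 0
G(5) = mex{0,0} = 1
G(6) = mex{1,1,0} = 2
G(7) = mex{2,0,1} = 3
G(8) = mex{3,1,0} = 2
G(9) = mex{2,0,1} = 3
G(10) = mex{3,1,0} = 2
G(11) = mex{2,2,1} = 0
G(12) = mex{0,3,2} = 1
G(13) = mex{1,2,3} = 0
G(14) = mex{0,3,2} = 1
G(15) = mex{1,2,3} = 0
G(16) = mex{0,0,2} = 1
G(17) = mex{1,1,0} = 2
G(18) = mex{2,0,1} = 3
G(19) = mex{3,1,0} = 2
G(20) = mex{2,0,1} = 3
G(21) = mex{3,1,0} = 2
G(22) = mex{2,2,1} = 0
G(23) = mex{0,3,2} = 1
G(n+11) = G(n) holds for n = 0,…,5 (a full window of length max(S) = 6), so the sequence is purely periodic with period 11.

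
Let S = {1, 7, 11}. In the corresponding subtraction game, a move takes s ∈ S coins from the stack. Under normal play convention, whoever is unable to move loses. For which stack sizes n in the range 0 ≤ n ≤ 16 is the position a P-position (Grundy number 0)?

0, 2, 4, 6, 8, 10, 12, 14, 16

G(0) = 0
G(1) = mex{0} = 1
G(2) = mex{1} = 0
G(3) = mex{0} = 1
G(4) = mex{1} = 0
G(5) = mex{0} = 1
G(6) = mex{1} = 0
G(7) = mex{0,0} = 1
G(8) = mex{1,1} = 0
G(9) = mex{0,0} = 1
G(10) = mex{1,1} = 0
G(11) = mex{0,0,0} = 1
G(12) = mex{1,1,1} = 0
G(13) = mex{0,0,0} = 1
G(14) = mex{1,1,1} = 0
G(15) = mex{0,0,0} = 1
G(16) = mex{1,1,1} = 0
P-positions are exactly the n with G(n) = 0.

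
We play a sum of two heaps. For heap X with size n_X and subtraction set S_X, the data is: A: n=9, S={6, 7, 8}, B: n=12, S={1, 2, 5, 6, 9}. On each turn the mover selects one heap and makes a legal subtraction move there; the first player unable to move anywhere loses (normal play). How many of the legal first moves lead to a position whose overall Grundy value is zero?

Heap A, S = {6, 7, 8}:
n : 0 1 2 3 4 5 6 7 8 9
G : 0 0 0 0 0 0 1 1 1 1
G_A(9) = 1.
Heap B, S = {1, 2, 5, 6, 9}:
G(0) = 0
G(1) = mex{0} = 1
G(2) = mex{1,0} = 2
G(3) = mex{2,1} = 0
G(4) = mex{0,2} = 1
G(5) = mex{1,0,0} = 2
G(6) = mex{2,1,1,0} = 3
G(7) = mex{3,2,2,1} = 0
G(8) = mex{0,3,0,2} = 1
G(9) = mex{1,0,1,0,0} = 2
G(10) = mex{2,1,2,1,1} = 0
G(11) = mex{0,2,3,2,2} = 1
G(12) = mex{1,0,0,3,0} = 2
G_B(12) = 2.
Combined Grundy value = 1 ⊕ 2 = 3.
A winning move leaves total XOR = 0, i.e. changes one component's Grundy value g to g ⊕ X where X is the current total.
Heap A: need g' = 1⊕3 = 2. Options: 9−6→G=0, 9−7→G=0, 9−8→G=0. Hits: 0.
Heap B: need g' = 2⊕3 = 1. Options: 12−1→G=1, 12−2→G=0, 12−5→G=0, 12−6→G=3, 12−9→G=0. Hits: 1.

1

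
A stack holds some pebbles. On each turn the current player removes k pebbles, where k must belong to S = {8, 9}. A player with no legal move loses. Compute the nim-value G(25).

1

G(0) = 0
G(1) = mex{} = 0
G(2) = mex{} = 0
G(3) = mex{} = 0
G(4) = mex{} = 0
G(5) = mex{} = 0
G(6) = mex{} = 0
G(7) = mex{} = 0
G(8) = mex{0} = 1
G(9) = mex{0,0} = 1
G(10) = mex{0,0} = 1
G(11) = mex{0,0} = 1
G(12) = mex{0,0} = 1
G(13) = mex{0,0} = 1
G(14) = mex{0,0} = 1
G(15) = mex{0,0} = 1
G(16) = mex{1,0} = 2
G(17) = mex{1,1} = 0
G(18) = mex{1,1} = 0
G(19) = mex{1,1} = 0
G(20) = mex{1,1} = 0
G(21) = mex{1,1} = 0
G(22) = mex{1,1} = 0
G(23) = mex{1,1} = 0
G(24) = mex{2,1} = 0
G(25) = mex{0,2} = 1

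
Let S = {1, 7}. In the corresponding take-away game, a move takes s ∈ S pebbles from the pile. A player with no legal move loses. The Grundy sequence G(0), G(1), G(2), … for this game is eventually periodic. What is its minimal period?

2

G(0) = 0
G(1) = mex{0} = 1
G(2) = mex{1} = 0
G(3) = mex{0} = 1
G(4) = mex{1} = 0
G(5) = mex{0} = 1
G(6) = mex{1} = 0
G(7) = mex{0,0} = 1
G(8) = mex{1,1} = 0
G(9) = mex{0,0} = 1
G(10) = mex{1,1} = 0
G(11) = mex{0,0} = 1
G(12) = mex{1,1} = 0
G(13) = mex{0,0} = 1
G(14) = mex{1,1} = 0
G(n+2) = G(n) holds for n = 0,…,6 (a full window of length max(S) = 7), so the sequence is purely periodic with period 2.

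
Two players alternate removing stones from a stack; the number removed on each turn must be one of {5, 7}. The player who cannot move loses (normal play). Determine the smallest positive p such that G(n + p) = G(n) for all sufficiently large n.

12

G(0) = 0
G(1) = mex{} = 0
G(2) = mex{} = 0
G(3) = mex{} = 0
G(4) = mex{} = 0
G(5) = mex{0} = 1
G(6) = mex{0} = 1
G(7) = mex{0,0} = 1
G(8) = mex{0,0} = 1
G(9) = mex{0,0} = 1
G(10) = mex{1,0} = 2
G(11) = mex{1,0} = 2
G(12) = mex{1,1} = 0
G(13) = mex{1,1} = 0
G(14) = mex{1,1} = 0
G(15) = mex{2,1} = 0
G(16) = mex{2,1} = 0
G(17) = mex{0,2} = 1
G(18) = mex{0,2} = 1
G(19) = mex{0,0} = 1
G(20) = mex{0,0} = 1
G(21) = mex{0,0} = 1
G(22) = mex{1,0} = 2
G(23) = mex{1,0} = 2
G(24) = mex{1,1} = 0
G(25) = mex{1,1} = 0
G(n+12) = G(n) holds for n = 0,…,6 (a full window of length max(S) = 7), so the sequence is purely periodic with period 12.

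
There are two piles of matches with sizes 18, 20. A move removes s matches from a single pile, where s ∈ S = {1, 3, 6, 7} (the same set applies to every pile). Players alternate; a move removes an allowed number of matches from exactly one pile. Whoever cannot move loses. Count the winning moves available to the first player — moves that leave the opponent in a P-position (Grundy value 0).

All piles use S = {1, 3, 6, 7}:
n :  0  1  2  3  4  5  6  7  8  9 10 11 12 13 14 15 16 17 18 19 20
G :  0  1  0  1  0  1  2  3  2  3  2  3  0  1  0  1  0  1  2  3  2
Pile A: G(18) = 2.
Pile B: G(20) = 2.
Combined Grundy value = 2 ⊕ 2 = 0.
A winning move leaves total XOR = 0, i.e. changes one component's Grundy value g to g ⊕ X where X is the current total.
Pile A: target g' = 2⊕0 = 2, but every legal move changes the Grundy value (mex property), so 0 moves.
Pile B: target g' = 2⊕0 = 2, but every legal move changes the Grundy value (mex property), so 0 moves.

0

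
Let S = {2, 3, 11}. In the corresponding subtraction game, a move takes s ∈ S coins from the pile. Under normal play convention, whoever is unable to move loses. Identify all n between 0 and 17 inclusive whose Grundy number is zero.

G(0) = 0
G(1) = mex{} = 0
G(2) = mex{0} = 1
G(3) = mex{0,0} = 1
G(4) = mex{1,0} = 2
G(5) = mex{1,1} = 0
G(6) = mex{2,1} = 0
G(7) = mex{0,2} = 1
G(8) = mex{0,0} = 1
G(9) = mex{1,0} = 2
G(10) = mex{1,1} = 0
G(11) = mex{2,1,0} = 3
G(12) = mex{0,2,0} = 1
G(13) = mex{3,0,1} = 2
G(14) = mex{1,3,1} = 0
G(15) = mex{2,1,2} = 0
G(16) = mex{0,2,0} = 1
G(17) = mex{0,0,0} = 1
P-positions are exactly the n with G(n) = 0.

0, 1, 5, 6, 10, 14, 15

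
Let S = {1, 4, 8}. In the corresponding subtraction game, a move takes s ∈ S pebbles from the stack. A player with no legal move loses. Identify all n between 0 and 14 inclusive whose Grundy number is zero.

0, 2, 5, 7, 12, 14

G(0) = 0
G(1) = mex{0} = 1
G(2) = mex{1} = 0
G(3) = mex{0} = 1
G(4) = mex{1,0} = 2
G(5) = mex{2,1} = 0
G(6) = mex{0,0} = 1
G(7) = mex{1,1} = 0
G(8) = mex{0,2,0} = 1
G(9) = mex{1,0,1} = 2
G(10) = mex{2,1,0} = 3
G(11) = mex{3,0,1} = 2
G(12) = mex{2,1,2} = 0
G(13) = mex{0,2,0} = 1
G(14) = mex{1,3,1} = 0
P-positions are exactly the n with G(n) = 0.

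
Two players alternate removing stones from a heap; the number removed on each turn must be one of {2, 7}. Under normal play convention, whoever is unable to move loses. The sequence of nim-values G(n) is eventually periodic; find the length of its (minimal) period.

G(0) = 0
G(1) = mex{} = 0
G(2) = mex{0} = 1
G(3) = mex{0} = 1
G(4) = mex{1} = 0
G(5) = mex{1} = 0
G(6) = mex{0} = 1
G(7) = mex{0,0} = 1
G(8) = mex{1,0} = 2
G(9) = mex{1,1} = 0
G(10) = mex{2,1} = 0
G(11) = mex{0,0} = 1
G(12) = mex{0,0} = 1
G(13) = mex{1,1} = 0
G(14) = mex{1,1} = 0
G(15) = mex{0,2} = 1
G(16) = mex{0,0} = 1
G(17) = mex{1,0} = 2
G(18) = mex{1,1} = 0
G(19) = mex{2,1} = 0
G(n+9) = G(n) holds for n = 0,…,6 (a full window of length max(S) = 7), so the sequence is purely periodic with period 9.

9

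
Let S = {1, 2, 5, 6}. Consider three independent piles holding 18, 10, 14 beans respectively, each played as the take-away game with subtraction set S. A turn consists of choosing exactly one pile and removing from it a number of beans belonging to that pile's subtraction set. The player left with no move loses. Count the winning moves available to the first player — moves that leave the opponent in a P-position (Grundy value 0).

4

All piles use S = {1, 2, 5, 6}:
n :  0  1  2  3  4  5  6  7  8  9 10 11 12 13 14 15 16 17 18
G :  0  1  2  0  1  2  3  0  1  2  0  1  2  3  0  1  2  0  1
Pile A: G(18) = 1.
Pile B: G(10) = 0.
Pile C: G(14) = 0.
Combined Grundy value = 1 ⊕ 0 ⊕ 0 = 1.
A winning move leaves total XOR = 0, i.e. changes one component's Grundy value g to g ⊕ X where X is the current total.
Pile A: need g' = 1⊕1 = 0. Options: 18−1→G=0, 18−2→G=2, 18−5→G=3, 18−6→G=2. Hits: 1.
Pile B: need g' = 0⊕1 = 1. Options: 10−1→G=2, 10−2→G=1, 10−5→G=2, 10−6→G=1. Hits: 2.
Pile C: need g' = 0⊕1 = 1. Options: 14−1→G=3, 14−2→G=2, 14−5→G=2, 14−6→G=1. Hits: 1.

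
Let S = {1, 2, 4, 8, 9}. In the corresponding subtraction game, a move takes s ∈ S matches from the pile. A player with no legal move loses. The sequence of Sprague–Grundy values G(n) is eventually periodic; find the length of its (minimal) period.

G(0) = 0
G(1) = mex{0} = 1
G(2) = mex{1,0} = 2
G(3) = mex{2,1} = 0
G(4) = mex{0,2,0} = 1
G(5) = mex{1,0,1} = 2
G(6) = mex{2,1,2} = 0
G(7) = mex{0,2,0} = 1
G(8) = mex{1,0,1,0} = 2
G(9) = mex{2,1,2,1,0} = 3
G(10) = mex{3,2,0,2,1} = 4
G(11) = mex{4,3,1,0,2} = 5
G(12) = mex{5,4,2,1,0} = 3
G(13) = mex{3,5,3,2,1} = 0
G(14) = mex{0,3,4,0,2} = 1
G(15) = mex{1,0,5,1,0} = 2
G(16) = mex{2,1,3,2,1} = 0
G(17) = mex{0,2,0,3,2} = 1
G(18) = mex{1,0,1,4,3} = 2
G(19) = mex{2,1,2,5,4} = 0
G(20) = mex{0,2,0,3,5} = 1
G(21) = mex{1,0,1,0,3} = 2
G(22) = mex{2,1,2,1,0} = 3
G(23) = mex{3,2,0,2,1} = 4
G(24) = mex{4,3,1,0,2} = 5
G(25) = mex{5,4,2,1,0} = 3
G(26) = mex{3,5,3,2,1} = 0
G(27) = mex{0,3,4,0,2} = 1
G(n+13) = G(n) holds for n = 0,…,8 (a full window of length max(S) = 9), so the sequence is purely periodic with period 13.

13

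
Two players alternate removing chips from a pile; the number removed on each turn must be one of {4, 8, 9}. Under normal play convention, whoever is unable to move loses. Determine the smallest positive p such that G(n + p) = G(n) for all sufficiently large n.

n :  0  1  2  3  4  5  6  7  8  9 10 11 12 13 14 15 16 17 18 19 20 21 22 23 24 25 26 27
G :  0  0  0  0  1  1  1  1  2  2  2  2  3  0  0  0  0  1  1  1  1  2  2  2  2  3  0  0
G(n+13) = G(n) holds for n = 0,…,8 (a full window of length max(S) = 9), so the sequence is purely periodic with period 13.

13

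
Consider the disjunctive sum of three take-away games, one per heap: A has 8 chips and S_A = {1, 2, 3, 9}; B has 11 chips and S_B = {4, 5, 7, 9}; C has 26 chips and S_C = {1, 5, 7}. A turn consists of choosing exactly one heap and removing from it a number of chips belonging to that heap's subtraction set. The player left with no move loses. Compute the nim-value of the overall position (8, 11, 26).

Heap A, S = {1, 2, 3, 9}:
G(0) = 0
G(1) = mex{0} = 1
G(2) = mex{1,0} = 2
G(3) = mex{2,1,0} = 3
G(4) = mex{3,2,1} = 0
G(5) = mex{0,3,2} = 1
G(6) = mex{1,0,3} = 2
G(7) = mex{2,1,0} = 3
G(8) = mex{3,2,1} = 0
G_A(8) = 0.
Heap B, S = {4, 5, 7, 9}:
G(0) = 0
G(1) = mex{} = 0
G(2) = mex{} = 0
G(3) = mex{} = 0
G(4) = mex{0} = 1
G(5) = mex{0,0} = 1
G(6) = mex{0,0} = 1
G(7) = mex{0,0,0} = 1
G(8) = mex{1,0,0} = 2
G(9) = mex{1,1,0,0} = 2
G(10) = mex{1,1,0,0} = 2
G(11) = mex{1,1,1,0} = 2
G_B(11) = 2.
Heap C, S = {1, 5, 7}:
G(0) = 0
G(1) = mex{0} = 1
G(2) = mex{1} = 0
G(3) = mex{0} = 1
G(4) = mex{1} = 0
G(5) = mex{0,0} = 1
G(6) = mex{1,1} = 0
G(7) = mex{0,0,0} = 1
G(8) = mex{1,1,1} = 0
G(9) = mex{0,0,0} = 1
G(10) = mex{1,1,1} = 0
G(11) = mex{0,0,0} = 1
G(12) = mex{1,1,1} = 0
G(13) = mex{0,0,0} = 1
G(14) = mex{1,1,1} = 0
G(15) = mex{0,0,0} = 1
G(16) = mex{1,1,1} = 0
G(17) = mex{0,0,0} = 1
G(18) = mex{1,1,1} = 0
G(19) = mex{0,0,0} = 1
G(20) = mex{1,1,1} = 0
G(21) = mex{0,0,0} = 1
G(22) = mex{1,1,1} = 0
G(23) = mex{0,0,0} = 1
G(24) = mex{1,1,1} = 0
G(25) = mex{0,0,0} = 1
G(26) = mex{1,1,1} = 0
G_C(26) = 0.
Combined Grundy value = 0 ⊕ 2 ⊕ 0 = 2.

2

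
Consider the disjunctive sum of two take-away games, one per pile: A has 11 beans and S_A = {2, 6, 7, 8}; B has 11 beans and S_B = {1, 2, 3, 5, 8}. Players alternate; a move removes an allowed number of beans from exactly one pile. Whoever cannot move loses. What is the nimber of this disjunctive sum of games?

2

Pile A, S = {2, 6, 7, 8}:
G(0) = 0
G(1) = mex{} = 0
G(2) = mex{0} = 1
G(3) = mex{0} = 1
G(4) = mex{1} = 0
G(5) = mex{1} = 0
G(6) = mex{0,0} = 1
G(7) = mex{0,0,0} = 1
G(8) = mex{1,1,0,0} = 2
G(9) = mex{1,1,1,0} = 2
G(10) = mex{2,0,1,1} = 3
G(11) = mex{2,0,0,1} = 3
G_A(11) = 3.
Pile B, S = {1, 2, 3, 5, 8}:
G(0) = 0
G(1) = mex{0} = 1
G(2) = mex{1,0} = 2
G(3) = mex{2,1,0} = 3
G(4) = mex{3,2,1} = 0
G(5) = mex{0,3,2,0} = 1
G(6) = mex{1,0,3,1} = 2
G(7) = mex{2,1,0,2} = 3
G(8) = mex{3,2,1,3,0} = 4
G(9) = mex{4,3,2,0,1} = 5
G(10) = mex{5,4,3,1,2} = 0
G(11) = mex{0,5,4,2,3} = 1
G_B(11) = 1.
Combined Grundy value = 3 ⊕ 1 = 2.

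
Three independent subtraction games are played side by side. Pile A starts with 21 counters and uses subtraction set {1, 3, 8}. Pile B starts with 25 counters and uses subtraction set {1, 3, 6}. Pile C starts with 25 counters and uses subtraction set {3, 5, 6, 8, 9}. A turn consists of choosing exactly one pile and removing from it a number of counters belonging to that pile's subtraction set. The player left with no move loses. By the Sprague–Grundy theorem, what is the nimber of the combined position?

Pile A, S = {1, 3, 8}:
G(0) = 0
G(1) = mex{0} = 1
G(2) = mex{1} = 0
G(3) = mex{0,0} = 1
G(4) = mex{1,1} = 0
G(5) = mex{0,0} = 1
G(6) = mex{1,1} = 0
G(7) = mex{0,0} = 1
G(8) = mex{1,1,0} = 2
G(9) = mex{2,0,1} = 3
G(10) = mex{3,1,0} = 2
G(11) = mex{2,2,1} = 0
G(12) = mex{0,3,0} = 1
G(13) = mex{1,2,1} = 0
G(14) = mex{0,0,0} = 1
G(15) = mex{1,1,1} = 0
G(16) = mex{0,0,2} = 1
G(17) = mex{1,1,3} = 0
G(18) = mex{0,0,2} = 1
G(19) = mex{1,1,0} = 2
G(20) = mex{2,0,1} = 3
G(21) = mex{3,1,0} = 2
G_A(21) = 2.
Pile B, S = {1, 3, 6}:
G(0) = 0
G(1) = mex{0} = 1
G(2) = mex{1} = 0
G(3) = mex{0,0} = 1
G(4) = mex{1,1} = 0
G(5) = mex{0,0} = 1
G(6) = mex{1,1,0} = 2
G(7) = mex{2,0,1} = 3
G(8) = mex{3,1,0} = 2
G(9) = mex{2,2,1} = 0
G(10) = mex{0,3,0} = 1
G(11) = mex{1,2,1} = 0
G(12) = mex{0,0,2} = 1
G(13) = mex{1,1,3} = 0
G(14) = mex{0,0,2} = 1
G(15) = mex{1,1,0} = 2
G(16) = mex{2,0,1} = 3
G(17) = mex{3,1,0} = 2
G(18) = mex{2,2,1} = 0
G(19) = mex{0,3,0} = 1
G(20) = mex{1,2,1} = 0
G(21) = mex{0,0,2} = 1
G(22) = mex{1,1,3} = 0
G(23) = mex{0,0,2} = 1
G(24) = mex{1,1,0} = 2
G(25) = mex{2,0,1} = 3
G_B(25) = 3.
Pile C, S = {3, 5, 6, 8, 9}:
n :  0  1  2  3  4  5  6  7  8  9 10 11 12 13 14 15 16 17 18 19 20 21 22 23 24 25
G :  0  0  0  1  1  1  2  2  2  3  3  3  0  0  0  1  1  1  2  2  2  3  3  3  0  0
G_C(25) = 0.
Combined Grundy value = 2 ⊕ 3 ⊕ 0 = 1.

1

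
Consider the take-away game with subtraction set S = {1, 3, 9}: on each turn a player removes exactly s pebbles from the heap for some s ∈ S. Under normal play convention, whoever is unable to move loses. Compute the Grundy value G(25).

G(0) = 0
G(1) = mex{0} = 1
G(2) = mex{1} = 0
G(3) = mex{0,0} = 1
G(4) = mex{1,1} = 0
G(5) = mex{0,0} = 1
G(6) = mex{1,1} = 0
G(7) = mex{0,0} = 1
G(8) = mex{1,1} = 0
G(9) = mex{0,0,0} = 1
G(10) = mex{1,1,1} = 0
G(11) = mex{0,0,0} = 1
G(12) = mex{1,1,1} = 0
G(13) = mex{0,0,0} = 1
G(14) = mex{1,1,1} = 0
G(15) = mex{0,0,0} = 1
G(16) = mex{1,1,1} = 0
G(17) = mex{0,0,0} = 1
G(18) = mex{1,1,1} = 0
G(19) = mex{0,0,0} = 1
G(20) = mex{1,1,1} = 0
G(21) = mex{0,0,0} = 1
G(22) = mex{1,1,1} = 0
G(23) = mex{0,0,0} = 1
G(24) = mex{1,1,1} = 0
G(25) = mex{0,0,0} = 1

1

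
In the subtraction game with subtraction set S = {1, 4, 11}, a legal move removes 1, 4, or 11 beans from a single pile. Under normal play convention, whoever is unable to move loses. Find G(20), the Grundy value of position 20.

n :  0  1  2  3  4  5  6  7  8  9 10 11 12 13 14 15 16 17 18 19 20
G :  0  1  0  1  2  0  1  0  1  2  0  1  0  1  2  0  1  0  1  2  0

0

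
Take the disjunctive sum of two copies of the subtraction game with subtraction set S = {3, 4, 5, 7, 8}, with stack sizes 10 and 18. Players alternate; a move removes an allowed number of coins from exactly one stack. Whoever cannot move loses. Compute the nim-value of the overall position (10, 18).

All stacks use S = {3, 4, 5, 7, 8}:
G(0) = 0
G(1) = mex{} = 0
G(2) = mex{} = 0
G(3) = mex{0} = 1
G(4) = mex{0,0} = 1
G(5) = mex{0,0,0} = 1
G(6) = mex{1,0,0} = 2
G(7) = mex{1,1,0,0} = 2
G(8) = mex{1,1,1,0,0} = 2
G(9) = mex{2,1,1,0,0} = 3
G(10) = mex{2,2,1,1,0} = 3
G(11) = mex{2,2,2,1,1} = 0
G(12) = mex{3,2,2,1,1} = 0
G(13) = mex{3,3,2,2,1} = 0
G(14) = mex{0,3,3,2,2} = 1
G(15) = mex{0,0,3,2,2} = 1
G(16) = mex{0,0,0,3,2} = 1
G(17) = mex{1,0,0,3,3} = 2
G(18) = mex{1,1,0,0,3} = 2
Stack A: G(10) = 3.
Stack B: G(18) = 2.
Combined Grundy value = 3 ⊕ 2 = 1.

1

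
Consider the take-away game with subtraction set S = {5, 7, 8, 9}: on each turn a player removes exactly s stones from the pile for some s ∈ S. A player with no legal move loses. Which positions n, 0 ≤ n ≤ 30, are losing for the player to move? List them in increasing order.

G(0) = 0
G(1) = mex{} = 0
G(2) = mex{} = 0
G(3) = mex{} = 0
G(4) = mex{} = 0
G(5) = mex{0} = 1
G(6) = mex{0} = 1
G(7) = mex{0,0} = 1
G(8) = mex{0,0,0} = 1
G(9) = mex{0,0,0,0} = 1
G(10) = mex{1,0,0,0} = 2
G(11) = mex{1,0,0,0} = 2
G(12) = mex{1,1,0,0} = 2
G(13) = mex{1,1,1,0} = 2
G(14) = mex{1,1,1,1} = 0
G(15) = mex{2,1,1,1} = 0
G(16) = mex{2,1,1,1} = 0
G(17) = mex{2,2,1,1} = 0
G(18) = mex{2,2,2,1} = 0
G(19) = mex{0,2,2,2} = 1
G(20) = mex{0,2,2,2} = 1
G(21) = mex{0,0,2,2} = 1
G(22) = mex{0,0,0,2} = 1
G(23) = mex{0,0,0,0} = 1
G(24) = mex{1,0,0,0} = 2
G(25) = mex{1,0,0,0} = 2
G(26) = mex{1,1,0,0} = 2
G(27) = mex{1,1,1,0} = 2
G(28) = mex{1,1,1,1} = 0
G(29) = mex{2,1,1,1} = 0
G(30) = mex{2,1,1,1} = 0
P-positions are exactly the n with G(n) = 0.

0, 1, 2, 3, 4, 14, 15, 16, 17, 18, 28, 29, 30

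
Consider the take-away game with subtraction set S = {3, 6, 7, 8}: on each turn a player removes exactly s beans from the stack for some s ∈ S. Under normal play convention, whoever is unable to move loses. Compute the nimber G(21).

3

G(0) = 0
G(1) = mex{} = 0
G(2) = mex{} = 0
G(3) = mex{0} = 1
G(4) = mex{0} = 1
G(5) = mex{0} = 1
G(6) = mex{1,0} = 2
G(7) = mex{1,0,0} = 2
G(8) = mex{1,0,0,0} = 2
G(9) = mex{2,1,0,0} = 3
G(10) = mex{2,1,1,0} = 3
G(11) = mex{2,1,1,1} = 0
G(12) = mex{3,2,1,1} = 0
G(13) = mex{3,2,2,1} = 0
G(14) = mex{0,2,2,2} = 1
G(15) = mex{0,3,2,2} = 1
G(16) = mex{0,3,3,2} = 1
G(17) = mex{1,0,3,3} = 2
G(18) = mex{1,0,0,3} = 2
G(19) = mex{1,0,0,0} = 2
G(20) = mex{2,1,0,0} = 3
G(21) = mex{2,1,1,0} = 3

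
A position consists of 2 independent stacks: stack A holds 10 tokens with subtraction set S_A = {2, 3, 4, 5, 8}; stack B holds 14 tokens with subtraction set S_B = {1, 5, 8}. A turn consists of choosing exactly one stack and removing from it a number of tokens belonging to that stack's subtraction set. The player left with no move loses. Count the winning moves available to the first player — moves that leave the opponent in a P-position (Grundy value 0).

1

Stack A, S = {2, 3, 4, 5, 8}:
G(0) = 0
G(1) = mex{} = 0
G(2) = mex{0} = 1
G(3) = mex{0,0} = 1
G(4) = mex{1,0,0} = 2
G(5) = mex{1,1,0,0} = 2
G(6) = mex{2,1,1,0} = 3
G(7) = mex{2,2,1,1} = 0
G(8) = mex{3,2,2,1,0} = 4
G(9) = mex{0,3,2,2,0} = 1
G(10) = mex{4,0,3,2,1} = 5
G_A(10) = 5.
Stack B, S = {1, 5, 8}:
n :  0  1  2  3  4  5  6  7  8  9 10 11 12 13 14
G :  0  1  0  1  0  1  0  1  2  3  2  3  2  0  1
G_B(14) = 1.
Combined Grundy value = 5 ⊕ 1 = 4.
A winning move leaves total XOR = 0, i.e. changes one component's Grundy value g to g ⊕ X where X is the current total.
Stack A: need g' = 5⊕4 = 1. Options: 10−2→G=4, 10−3→G=0, 10−4→G=3, 10−5→G=2, 10−8→G=1. Hits: 1.
Stack B: need g' = 1⊕4 = 5. Options: 14−1→G=0, 14−5→G=3, 14−8→G=0. Hits: 0.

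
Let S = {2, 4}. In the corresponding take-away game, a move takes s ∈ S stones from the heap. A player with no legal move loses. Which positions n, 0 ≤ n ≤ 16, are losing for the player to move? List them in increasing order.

0, 1, 6, 7, 12, 13

G(0) = 0
G(1) = mex{} = 0
G(2) = mex{0} = 1
G(3) = mex{0} = 1
G(4) = mex{1,0} = 2
G(5) = mex{1,0} = 2
G(6) = mex{2,1} = 0
G(7) = mex{2,1} = 0
G(8) = mex{0,2} = 1
G(9) = mex{0,2} = 1
G(10) = mex{1,0} = 2
G(11) = mex{1,0} = 2
G(12) = mex{2,1} = 0
G(13) = mex{2,1} = 0
G(14) = mex{0,2} = 1
G(15) = mex{0,2} = 1
G(16) = mex{1,0} = 2
P-positions are exactly the n with G(n) = 0.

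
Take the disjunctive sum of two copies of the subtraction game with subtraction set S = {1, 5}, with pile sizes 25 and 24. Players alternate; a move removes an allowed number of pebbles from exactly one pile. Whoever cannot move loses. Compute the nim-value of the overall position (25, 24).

All piles use S = {1, 5}:
G(0) = 0
G(1) = mex{0} = 1
G(2) = mex{1} = 0
G(3) = mex{0} = 1
G(4) = mex{1} = 0
G(5) = mex{0,0} = 1
G(6) = mex{1,1} = 0
G(7) = mex{0,0} = 1
G(8) = mex{1,1} = 0
G(9) = mex{0,0} = 1
G(10) = mex{1,1} = 0
G(11) = mex{0,0} = 1
G(12) = mex{1,1} = 0
G(13) = mex{0,0} = 1
G(14) = mex{1,1} = 0
G(15) = mex{0,0} = 1
G(16) = mex{1,1} = 0
G(17) = mex{0,0} = 1
G(18) = mex{1,1} = 0
G(19) = mex{0,0} = 1
G(20) = mex{1,1} = 0
G(21) = mex{0,0} = 1
G(22) = mex{1,1} = 0
G(23) = mex{0,0} = 1
G(24) = mex{1,1} = 0
G(25) = mex{0,0} = 1
Pile A: G(25) = 1.
Pile B: G(24) = 0.
Combined Grundy value = 1 ⊕ 0 = 1.

1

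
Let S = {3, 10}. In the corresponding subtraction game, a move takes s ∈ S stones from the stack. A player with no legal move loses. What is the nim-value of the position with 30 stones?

n :  0  1  2  3  4  5  6  7  8  9 10 11 12 13 14 15 16 17 18 19 20 21 22 23 24 25 26 27 28 29 30
G :  0  0  0  1  1  1  0  0  0  1  1  1  2  0  0  0  1  1  1  0  0  0  1  1  1  2  0  0  0  1  1

1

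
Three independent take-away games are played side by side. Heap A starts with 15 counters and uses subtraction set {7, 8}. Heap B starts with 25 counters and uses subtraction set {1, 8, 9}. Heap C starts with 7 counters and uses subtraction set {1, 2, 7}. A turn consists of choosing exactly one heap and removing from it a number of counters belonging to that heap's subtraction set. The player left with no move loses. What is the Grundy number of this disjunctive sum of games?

Heap A, S = {7, 8}:
G(0) = 0
G(1) = mex{} = 0
G(2) = mex{} = 0
G(3) = mex{} = 0
G(4) = mex{} = 0
G(5) = mex{} = 0
G(6) = mex{} = 0
G(7) = mex{0} = 1
G(8) = mex{0,0} = 1
G(9) = mex{0,0} = 1
G(10) = mex{0,0} = 1
G(11) = mex{0,0} = 1
G(12) = mex{0,0} = 1
G(13) = mex{0,0} = 1
G(14) = mex{1,0} = 2
G(15) = mex{1,1} = 0
G_A(15) = 0.
Heap B, S = {1, 8, 9}:
n :  0  1  2  3  4  5  6  7  8  9 10 11 12 13 14 15 16 17 18 19 20 21 22 23 24 25
G :  0  1  0  1  0  1  0  1  2  3  2  3  2  3  2  3  0  1  0  1  0  1  0  1  2  3
G_B(25) = 3.
Heap C, S = {1, 2, 7}:
n : 0 1 2 3 4 5 6 7
G : 0 1 2 0 1 2 0 1
G_C(7) = 1.
Combined Grundy value = 0 ⊕ 3 ⊕ 1 = 2.

2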